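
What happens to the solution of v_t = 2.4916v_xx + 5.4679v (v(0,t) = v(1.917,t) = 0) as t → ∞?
v → 0. Diffusion dominates reaction (r=5.4679 < κπ²/L²≈6.69); solution decays.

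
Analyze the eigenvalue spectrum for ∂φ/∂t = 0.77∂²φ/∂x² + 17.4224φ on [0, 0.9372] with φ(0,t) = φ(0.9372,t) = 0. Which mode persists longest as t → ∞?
Eigenvalues: λₙ = 0.77n²π²/0.9372² - 17.4224.
First three modes:
  n=1: λ₁ = 0.77π²/0.9372² - 17.4224 ≈ -8.77
  n=2: λ₂ = 3.08π²/0.9372² - 17.4224 ≈ 17.186
  n=3: λ₃ = 6.93π²/0.9372² - 17.4224 ≈ 60.447
Since 0.77π²/0.9372² ≈ 8.652 < 17.4224, λ₁ < 0.
The n=1 mode grows fastest (−λₙ is largest for n=1) → dominates.
Asymptotic: φ ~ c₁ sin(πx/0.9372) e^{8.77t} (exponential growth at rate −λ₁ ≈ 8.77).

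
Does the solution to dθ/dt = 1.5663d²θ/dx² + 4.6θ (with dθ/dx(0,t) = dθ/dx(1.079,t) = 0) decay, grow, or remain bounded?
θ grows unboundedly. With Neumann BCs the constant mode has diffusion eigenvalue 0, so any r > 0 makes it grow like e^(4.6t); solution grows exponentially.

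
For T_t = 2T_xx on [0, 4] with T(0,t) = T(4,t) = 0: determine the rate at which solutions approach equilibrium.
Eigenvalues: λₙ = 2n²π²/4².
First three modes:
  n=1: λ₁ = 2π²/4² ≈ 1.234
  n=2: λ₂ = 8π²/4² ≈ 4.935 (4× faster decay)
  n=3: λ₃ = 18π²/4² ≈ 11.103 (9× faster decay)
As t → ∞, higher modes decay exponentially faster. The n=1 mode dominates: T ~ c₁ sin(πx/4) e^{-λ₁t}.
Decay rate: λ₁ = 2π²/4² ≈ 1.234.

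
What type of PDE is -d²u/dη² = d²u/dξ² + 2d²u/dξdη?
Rewriting in standard form: -d²u/dξ² - 2d²u/dξdη - d²u/dη² = 0. With A = -1, B = -2, C = -1, the discriminant is 0. This is a parabolic PDE.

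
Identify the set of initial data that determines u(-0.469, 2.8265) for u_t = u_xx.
The entire real line. The heat equation has infinite propagation speed: any initial disturbance instantly affects all points (though exponentially small far away).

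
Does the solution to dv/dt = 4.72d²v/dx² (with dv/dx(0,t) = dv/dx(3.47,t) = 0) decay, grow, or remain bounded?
v → constant (steady state). Heat is conserved (no flux at boundaries); solution approaches the spatial average.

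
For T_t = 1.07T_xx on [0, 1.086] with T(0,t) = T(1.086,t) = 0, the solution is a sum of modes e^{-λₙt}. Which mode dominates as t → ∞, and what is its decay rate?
Eigenvalues: λₙ = 1.07n²π²/1.086².
First three modes:
  n=1: λ₁ = 1.07π²/1.086² ≈ 8.954
  n=2: λ₂ = 4.28π²/1.086² ≈ 35.817 (4× faster decay)
  n=3: λ₃ = 9.63π²/1.086² ≈ 80.587 (9× faster decay)
As t → ∞, higher modes decay exponentially faster. The n=1 mode dominates: T ~ c₁ sin(πx/1.086) e^{-λ₁t}.
Decay rate: λ₁ = 1.07π²/1.086² ≈ 8.954.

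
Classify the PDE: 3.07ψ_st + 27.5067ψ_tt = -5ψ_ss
Rewriting in standard form: 5ψ_ss + 3.07ψ_st + 27.5067ψ_tt = 0. A = 5, B = 3.07, C = 27.5067. Discriminant B² - 4AC = -540.7091. Since -540.7091 < 0, elliptic.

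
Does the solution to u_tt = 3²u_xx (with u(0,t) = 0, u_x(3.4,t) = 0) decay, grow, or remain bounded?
u oscillates (no decay). Energy is conserved; the solution oscillates indefinitely as standing waves.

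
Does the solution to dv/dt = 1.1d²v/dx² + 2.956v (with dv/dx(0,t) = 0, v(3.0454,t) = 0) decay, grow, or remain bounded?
v grows unboundedly. Reaction dominates diffusion (r=2.956 > κπ²/(4L²)≈0.29); solution grows exponentially.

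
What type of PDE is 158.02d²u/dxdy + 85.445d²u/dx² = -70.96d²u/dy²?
Rewriting in standard form: 85.445d²u/dx² + 158.02d²u/dxdy + 70.96d²u/dy² = 0. With A = 85.445, B = 158.02, C = 70.96, the discriminant is 717.6116. This is a hyperbolic PDE.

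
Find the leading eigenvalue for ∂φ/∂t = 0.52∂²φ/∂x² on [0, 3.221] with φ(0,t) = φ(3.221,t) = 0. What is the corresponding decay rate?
Eigenvalues: λₙ = 0.52n²π²/3.221².
First three modes:
  n=1: λ₁ = 0.52π²/3.221² ≈ 0.495
  n=2: λ₂ = 2.08π²/3.221² ≈ 1.979 (4× faster decay)
  n=3: λ₃ = 4.68π²/3.221² ≈ 4.452 (9× faster decay)
As t → ∞, higher modes decay exponentially faster. The n=1 mode dominates: φ ~ c₁ sin(πx/3.221) e^{-λ₁t}.
Decay rate: λ₁ = 0.52π²/3.221² ≈ 0.495.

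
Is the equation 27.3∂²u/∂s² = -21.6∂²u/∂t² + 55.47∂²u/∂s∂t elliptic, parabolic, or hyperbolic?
Rewriting in standard form: 27.3∂²u/∂s² - 55.47∂²u/∂s∂t + 21.6∂²u/∂t² = 0. Computing B² - 4AC with A = 27.3, B = -55.47, C = 21.6: discriminant = 718.2009 (positive). Answer: hyperbolic.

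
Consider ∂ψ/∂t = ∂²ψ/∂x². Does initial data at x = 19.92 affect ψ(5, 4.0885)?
Yes, for any finite x. The heat equation has infinite propagation speed, so all initial data affects all points at any t > 0.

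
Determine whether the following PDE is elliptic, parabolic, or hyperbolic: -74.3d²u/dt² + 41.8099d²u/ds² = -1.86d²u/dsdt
Rewriting in standard form: 41.8099d²u/ds² + 1.86d²u/dsdt - 74.3d²u/dt² = 0. Coefficients: A = 41.8099, B = 1.86, C = -74.3. B² - 4AC = 12429.36188, which is positive, so the equation is hyperbolic.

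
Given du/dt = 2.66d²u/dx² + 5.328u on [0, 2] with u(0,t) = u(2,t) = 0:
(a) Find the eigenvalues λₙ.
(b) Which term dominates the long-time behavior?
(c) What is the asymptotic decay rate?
Eigenvalues: λₙ = 2.66n²π²/2² - 5.328.
First three modes:
  n=1: λ₁ = 2.66π²/2² - 5.328 ≈ 1.235
  n=2: λ₂ = 10.64π²/2² - 5.328 ≈ 20.925
  n=3: λ₃ = 23.94π²/2² - 5.328 ≈ 53.742
Since 2.66π²/2² ≈ 6.563 > 5.328, all λₙ > 0.
The n=1 mode decays slowest → dominates as t → ∞.
Asymptotic: u ~ c₁ sin(πx/2) e^{-λ₁t} with decay rate λ₁ ≈ 1.235.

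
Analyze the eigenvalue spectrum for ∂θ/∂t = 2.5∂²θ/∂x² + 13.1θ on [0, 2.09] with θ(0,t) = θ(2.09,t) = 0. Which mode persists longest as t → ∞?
Eigenvalues: λₙ = 2.5n²π²/2.09² - 13.1.
First three modes:
  n=1: λ₁ = 2.5π²/2.09² - 13.1 ≈ -7.451
  n=2: λ₂ = 10π²/2.09² - 13.1 ≈ 9.495
  n=3: λ₃ = 22.5π²/2.09² - 13.1 ≈ 37.738
Since 2.5π²/2.09² ≈ 5.649 < 13.1, λ₁ < 0.
The n=1 mode grows fastest (−λₙ is largest for n=1) → dominates.
Asymptotic: θ ~ c₁ sin(πx/2.09) e^{7.451t} (exponential growth at rate −λ₁ ≈ 7.451).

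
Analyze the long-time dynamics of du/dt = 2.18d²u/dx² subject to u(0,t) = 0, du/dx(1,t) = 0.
Long-time behavior: u → 0. Heat escapes through the Dirichlet boundary.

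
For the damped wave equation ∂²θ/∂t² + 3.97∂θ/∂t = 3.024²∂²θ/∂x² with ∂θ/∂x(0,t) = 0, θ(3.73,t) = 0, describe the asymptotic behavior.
θ → 0. Damping (γ=3.97) dissipates energy; oscillations decay exponentially.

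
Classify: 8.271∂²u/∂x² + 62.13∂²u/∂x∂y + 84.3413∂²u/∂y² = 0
Hyperbolic (discriminant = 1069.7893308).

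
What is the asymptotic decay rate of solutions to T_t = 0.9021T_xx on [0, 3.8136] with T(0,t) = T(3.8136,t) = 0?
Eigenvalues: λₙ = 0.9021n²π²/3.8136².
First three modes:
  n=1: λ₁ = 0.9021π²/3.8136² ≈ 0.612
  n=2: λ₂ = 3.6084π²/3.8136² ≈ 2.449 (4× faster decay)
  n=3: λ₃ = 8.1189π²/3.8136² ≈ 5.51 (9× faster decay)
As t → ∞, higher modes decay exponentially faster. The n=1 mode dominates: T ~ c₁ sin(πx/3.8136) e^{-λ₁t}.
Decay rate: λ₁ = 0.9021π²/3.8136² ≈ 0.612.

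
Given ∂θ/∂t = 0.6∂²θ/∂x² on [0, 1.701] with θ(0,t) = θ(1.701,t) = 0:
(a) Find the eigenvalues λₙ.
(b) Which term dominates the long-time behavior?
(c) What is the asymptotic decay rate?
Eigenvalues: λₙ = 0.6n²π²/1.701².
First three modes:
  n=1: λ₁ = 0.6π²/1.701² ≈ 2.047
  n=2: λ₂ = 2.4π²/1.701² ≈ 8.187 (4× faster decay)
  n=3: λ₃ = 5.4π²/1.701² ≈ 18.42 (9× faster decay)
As t → ∞, higher modes decay exponentially faster. The n=1 mode dominates: θ ~ c₁ sin(πx/1.701) e^{-λ₁t}.
Decay rate: λ₁ = 0.6π²/1.701² ≈ 2.047.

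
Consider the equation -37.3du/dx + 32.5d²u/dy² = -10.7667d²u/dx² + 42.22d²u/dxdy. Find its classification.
Rewriting in standard form: 10.7667d²u/dx² - 42.22d²u/dxdy + 32.5d²u/dy² - 37.3du/dx = 0. Hyperbolic. (A = 10.7667, B = -42.22, C = 32.5 gives B² - 4AC = 382.8574.)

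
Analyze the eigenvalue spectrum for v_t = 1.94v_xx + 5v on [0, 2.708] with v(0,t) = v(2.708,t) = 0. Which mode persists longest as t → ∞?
Eigenvalues: λₙ = 1.94n²π²/2.708² - 5.
First three modes:
  n=1: λ₁ = 1.94π²/2.708² - 5 ≈ -2.389
  n=2: λ₂ = 7.76π²/2.708² - 5 ≈ 5.444
  n=3: λ₃ = 17.46π²/2.708² - 5 ≈ 18.499
Since 1.94π²/2.708² ≈ 2.611 < 5, λ₁ < 0.
The n=1 mode grows fastest (−λₙ is largest for n=1) → dominates.
Asymptotic: v ~ c₁ sin(πx/2.708) e^{2.389t} (exponential growth at rate −λ₁ ≈ 2.389).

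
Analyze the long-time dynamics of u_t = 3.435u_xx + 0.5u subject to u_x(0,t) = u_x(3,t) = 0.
Long-time behavior: u grows unboundedly. With Neumann BCs the constant mode has diffusion eigenvalue 0, so any r > 0 makes it grow like e^(0.5t); solution grows exponentially.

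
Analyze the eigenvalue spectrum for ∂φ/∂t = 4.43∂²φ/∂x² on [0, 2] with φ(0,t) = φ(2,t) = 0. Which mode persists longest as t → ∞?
Eigenvalues: λₙ = 4.43n²π²/2².
First three modes:
  n=1: λ₁ = 4.43π²/2² ≈ 10.931
  n=2: λ₂ = 17.72π²/2² ≈ 43.722 (4× faster decay)
  n=3: λ₃ = 39.87π²/2² ≈ 98.375 (9× faster decay)
As t → ∞, higher modes decay exponentially faster. The n=1 mode dominates: φ ~ c₁ sin(πx/2) e^{-λ₁t}.
Decay rate: λ₁ = 4.43π²/2² ≈ 10.931.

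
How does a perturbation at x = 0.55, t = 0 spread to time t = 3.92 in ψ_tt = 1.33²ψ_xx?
Domain of influence: [-4.6636, 5.7636]. Data at x = 0.55 spreads outward at speed 1.33.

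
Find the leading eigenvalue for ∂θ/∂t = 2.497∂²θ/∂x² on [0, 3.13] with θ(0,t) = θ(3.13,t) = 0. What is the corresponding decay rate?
Eigenvalues: λₙ = 2.497n²π²/3.13².
First three modes:
  n=1: λ₁ = 2.497π²/3.13² ≈ 2.516
  n=2: λ₂ = 9.988π²/3.13² ≈ 10.062 (4× faster decay)
  n=3: λ₃ = 22.473π²/3.13² ≈ 22.64 (9× faster decay)
As t → ∞, higher modes decay exponentially faster. The n=1 mode dominates: θ ~ c₁ sin(πx/3.13) e^{-λ₁t}.
Decay rate: λ₁ = 2.497π²/3.13² ≈ 2.516.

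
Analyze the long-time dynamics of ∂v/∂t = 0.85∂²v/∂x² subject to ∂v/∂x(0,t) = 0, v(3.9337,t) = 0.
Long-time behavior: v → 0. Heat escapes through the Dirichlet boundary.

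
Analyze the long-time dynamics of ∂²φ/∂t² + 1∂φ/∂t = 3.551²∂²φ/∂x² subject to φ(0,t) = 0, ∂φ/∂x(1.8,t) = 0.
Long-time behavior: φ → 0. Damping (γ=1) dissipates energy; oscillations decay exponentially.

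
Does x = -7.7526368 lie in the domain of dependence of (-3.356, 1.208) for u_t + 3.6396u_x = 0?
Yes. The characteristic through (-3.356, 1.208) passes through x = -7.7526368.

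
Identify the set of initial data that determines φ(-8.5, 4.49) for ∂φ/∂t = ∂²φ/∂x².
The entire real line. The heat equation has infinite propagation speed: any initial disturbance instantly affects all points (though exponentially small far away).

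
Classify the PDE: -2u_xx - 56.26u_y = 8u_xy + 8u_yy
Rewriting in standard form: -2u_xx - 8u_xy - 8u_yy - 56.26u_y = 0. A = -2, B = -8, C = -8. Discriminant B² - 4AC = 0. Since 0 = 0, parabolic.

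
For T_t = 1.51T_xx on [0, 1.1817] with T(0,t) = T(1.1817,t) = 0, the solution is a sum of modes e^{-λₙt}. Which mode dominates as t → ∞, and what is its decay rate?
Eigenvalues: λₙ = 1.51n²π²/1.1817².
First three modes:
  n=1: λ₁ = 1.51π²/1.1817² ≈ 10.672
  n=2: λ₂ = 6.04π²/1.1817² ≈ 42.69 (4× faster decay)
  n=3: λ₃ = 13.59π²/1.1817² ≈ 96.052 (9× faster decay)
As t → ∞, higher modes decay exponentially faster. The n=1 mode dominates: T ~ c₁ sin(πx/1.1817) e^{-λ₁t}.
Decay rate: λ₁ = 1.51π²/1.1817² ≈ 10.672.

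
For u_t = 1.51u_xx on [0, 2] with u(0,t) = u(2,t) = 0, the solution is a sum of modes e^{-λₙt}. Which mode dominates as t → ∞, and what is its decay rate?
Eigenvalues: λₙ = 1.51n²π²/2².
First three modes:
  n=1: λ₁ = 1.51π²/2² ≈ 3.726
  n=2: λ₂ = 6.04π²/2² ≈ 14.903 (4× faster decay)
  n=3: λ₃ = 13.59π²/2² ≈ 33.532 (9× faster decay)
As t → ∞, higher modes decay exponentially faster. The n=1 mode dominates: u ~ c₁ sin(πx/2) e^{-λ₁t}.
Decay rate: λ₁ = 1.51π²/2² ≈ 3.726.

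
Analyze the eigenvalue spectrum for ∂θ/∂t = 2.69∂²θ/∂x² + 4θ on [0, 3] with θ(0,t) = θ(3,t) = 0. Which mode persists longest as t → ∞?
Eigenvalues: λₙ = 2.69n²π²/3² - 4.
First three modes:
  n=1: λ₁ = 2.69π²/3² - 4 ≈ -1.05
  n=2: λ₂ = 10.76π²/3² - 4 ≈ 7.8
  n=3: λ₃ = 24.21π²/3² - 4 ≈ 22.549
Since 2.69π²/3² ≈ 2.95 < 4, λ₁ < 0.
The n=1 mode grows fastest (−λₙ is largest for n=1) → dominates.
Asymptotic: θ ~ c₁ sin(πx/3) e^{1.05t} (exponential growth at rate −λ₁ ≈ 1.05).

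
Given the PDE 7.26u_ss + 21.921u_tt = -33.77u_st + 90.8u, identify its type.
Rewriting in standard form: 7.26u_ss + 33.77u_st + 21.921u_tt - 90.8u = 0. The second-order coefficients are A = 7.26, B = 33.77, C = 21.921. Since B² - 4AC = 503.82706 > 0, this is a hyperbolic PDE.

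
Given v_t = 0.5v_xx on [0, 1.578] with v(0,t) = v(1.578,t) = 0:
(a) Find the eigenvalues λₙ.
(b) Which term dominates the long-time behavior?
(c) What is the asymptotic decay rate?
Eigenvalues: λₙ = 0.5n²π²/1.578².
First three modes:
  n=1: λ₁ = 0.5π²/1.578² ≈ 1.982
  n=2: λ₂ = 2π²/1.578² ≈ 7.927 (4× faster decay)
  n=3: λ₃ = 4.5π²/1.578² ≈ 17.836 (9× faster decay)
As t → ∞, higher modes decay exponentially faster. The n=1 mode dominates: v ~ c₁ sin(πx/1.578) e^{-λ₁t}.
Decay rate: λ₁ = 0.5π²/1.578² ≈ 1.982.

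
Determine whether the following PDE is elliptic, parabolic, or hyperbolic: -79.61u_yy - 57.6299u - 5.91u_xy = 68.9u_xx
Rewriting in standard form: -68.9u_xx - 5.91u_xy - 79.61u_yy - 57.6299u = 0. Coefficients: A = -68.9, B = -5.91, C = -79.61. B² - 4AC = -21905.5879, which is negative, so the equation is elliptic.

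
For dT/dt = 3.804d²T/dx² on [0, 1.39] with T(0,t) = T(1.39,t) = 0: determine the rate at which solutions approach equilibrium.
Eigenvalues: λₙ = 3.804n²π²/1.39².
First three modes:
  n=1: λ₁ = 3.804π²/1.39² ≈ 19.432
  n=2: λ₂ = 15.216π²/1.39² ≈ 77.727 (4× faster decay)
  n=3: λ₃ = 34.236π²/1.39² ≈ 174.885 (9× faster decay)
As t → ∞, higher modes decay exponentially faster. The n=1 mode dominates: T ~ c₁ sin(πx/1.39) e^{-λ₁t}.
Decay rate: λ₁ = 3.804π²/1.39² ≈ 19.432.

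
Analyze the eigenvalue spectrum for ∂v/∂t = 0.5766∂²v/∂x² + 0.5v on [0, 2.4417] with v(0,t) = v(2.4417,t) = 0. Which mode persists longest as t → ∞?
Eigenvalues: λₙ = 0.5766n²π²/2.4417² - 0.5.
First three modes:
  n=1: λ₁ = 0.5766π²/2.4417² - 0.5 ≈ 0.455
  n=2: λ₂ = 2.3064π²/2.4417² - 0.5 ≈ 3.318
  n=3: λ₃ = 5.1894π²/2.4417² - 0.5 ≈ 8.091
Since 0.5766π²/2.4417² ≈ 0.955 > 0.5, all λₙ > 0.
The n=1 mode decays slowest → dominates as t → ∞.
Asymptotic: v ~ c₁ sin(πx/2.4417) e^{-λ₁t} with decay rate λ₁ ≈ 0.455.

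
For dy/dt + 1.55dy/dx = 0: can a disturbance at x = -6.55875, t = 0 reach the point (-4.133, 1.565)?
Yes. The characteristic through (-4.133, 1.565) passes through x = -6.55875.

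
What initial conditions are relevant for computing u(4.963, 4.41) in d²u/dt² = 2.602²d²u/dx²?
Domain of dependence: [-6.51182, 16.43782]. Signals travel at speed 2.602, so data within |x - 4.963| ≤ 2.602·4.41 = 11.47482 can reach the point.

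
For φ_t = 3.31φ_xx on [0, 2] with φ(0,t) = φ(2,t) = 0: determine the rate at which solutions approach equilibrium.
Eigenvalues: λₙ = 3.31n²π²/2².
First three modes:
  n=1: λ₁ = 3.31π²/2² ≈ 8.167
  n=2: λ₂ = 13.24π²/2² ≈ 32.668 (4× faster decay)
  n=3: λ₃ = 29.79π²/2² ≈ 73.504 (9× faster decay)
As t → ∞, higher modes decay exponentially faster. The n=1 mode dominates: φ ~ c₁ sin(πx/2) e^{-λ₁t}.
Decay rate: λ₁ = 3.31π²/2² ≈ 8.167.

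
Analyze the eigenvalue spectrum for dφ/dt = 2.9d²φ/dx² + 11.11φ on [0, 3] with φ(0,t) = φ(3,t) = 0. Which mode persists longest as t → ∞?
Eigenvalues: λₙ = 2.9n²π²/3² - 11.11.
First three modes:
  n=1: λ₁ = 2.9π²/3² - 11.11 ≈ -7.93
  n=2: λ₂ = 11.6π²/3² - 11.11 ≈ 1.611
  n=3: λ₃ = 26.1π²/3² - 11.11 ≈ 17.512
Since 2.9π²/3² ≈ 3.18 < 11.11, λ₁ < 0.
The n=1 mode grows fastest (−λₙ is largest for n=1) → dominates.
Asymptotic: φ ~ c₁ sin(πx/3) e^{7.93t} (exponential growth at rate −λ₁ ≈ 7.93).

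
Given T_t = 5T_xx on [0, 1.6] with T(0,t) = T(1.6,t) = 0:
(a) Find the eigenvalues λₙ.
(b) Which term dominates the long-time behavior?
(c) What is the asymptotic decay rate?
Eigenvalues: λₙ = 5n²π²/1.6².
First three modes:
  n=1: λ₁ = 5π²/1.6² ≈ 19.277
  n=2: λ₂ = 20π²/1.6² ≈ 77.106 (4× faster decay)
  n=3: λ₃ = 45π²/1.6² ≈ 173.489 (9× faster decay)
As t → ∞, higher modes decay exponentially faster. The n=1 mode dominates: T ~ c₁ sin(πx/1.6) e^{-λ₁t}.
Decay rate: λ₁ = 5π²/1.6² ≈ 19.277.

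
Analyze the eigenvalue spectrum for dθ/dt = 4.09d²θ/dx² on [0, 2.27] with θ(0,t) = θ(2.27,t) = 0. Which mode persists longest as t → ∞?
Eigenvalues: λₙ = 4.09n²π²/2.27².
First three modes:
  n=1: λ₁ = 4.09π²/2.27² ≈ 7.834
  n=2: λ₂ = 16.36π²/2.27² ≈ 31.335 (4× faster decay)
  n=3: λ₃ = 36.81π²/2.27² ≈ 70.504 (9× faster decay)
As t → ∞, higher modes decay exponentially faster. The n=1 mode dominates: θ ~ c₁ sin(πx/2.27) e^{-λ₁t}.
Decay rate: λ₁ = 4.09π²/2.27² ≈ 7.834.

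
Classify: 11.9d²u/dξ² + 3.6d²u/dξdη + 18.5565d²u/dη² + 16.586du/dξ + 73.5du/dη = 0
Elliptic (discriminant = -870.3294).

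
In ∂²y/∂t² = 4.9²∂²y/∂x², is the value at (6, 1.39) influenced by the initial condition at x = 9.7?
Yes. The domain of dependence is [-0.811, 12.811], and 9.7 ∈ [-0.811, 12.811].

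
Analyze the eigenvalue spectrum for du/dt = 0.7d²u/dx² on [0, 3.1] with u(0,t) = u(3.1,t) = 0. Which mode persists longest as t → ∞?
Eigenvalues: λₙ = 0.7n²π²/3.1².
First three modes:
  n=1: λ₁ = 0.7π²/3.1² ≈ 0.719
  n=2: λ₂ = 2.8π²/3.1² ≈ 2.876 (4× faster decay)
  n=3: λ₃ = 6.3π²/3.1² ≈ 6.47 (9× faster decay)
As t → ∞, higher modes decay exponentially faster. The n=1 mode dominates: u ~ c₁ sin(πx/3.1) e^{-λ₁t}.
Decay rate: λ₁ = 0.7π²/3.1² ≈ 0.719.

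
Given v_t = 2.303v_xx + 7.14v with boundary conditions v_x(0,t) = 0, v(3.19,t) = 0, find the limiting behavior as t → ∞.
v grows unboundedly. Reaction dominates diffusion (r=7.14 > κπ²/(4L²)≈0.56); solution grows exponentially.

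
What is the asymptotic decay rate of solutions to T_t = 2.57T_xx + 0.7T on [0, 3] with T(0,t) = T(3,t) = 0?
Eigenvalues: λₙ = 2.57n²π²/3² - 0.7.
First three modes:
  n=1: λ₁ = 2.57π²/3² - 0.7 ≈ 2.118
  n=2: λ₂ = 10.28π²/3² - 0.7 ≈ 10.573
  n=3: λ₃ = 23.13π²/3² - 0.7 ≈ 24.665
Since 2.57π²/3² ≈ 2.818 > 0.7, all λₙ > 0.
The n=1 mode decays slowest → dominates as t → ∞.
Asymptotic: T ~ c₁ sin(πx/3) e^{-λ₁t} with decay rate λ₁ ≈ 2.118.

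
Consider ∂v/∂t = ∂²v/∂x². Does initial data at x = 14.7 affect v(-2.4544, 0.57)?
Yes, for any finite x. The heat equation has infinite propagation speed, so all initial data affects all points at any t > 0.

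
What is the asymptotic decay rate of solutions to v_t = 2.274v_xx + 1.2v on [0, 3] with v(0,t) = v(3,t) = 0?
Eigenvalues: λₙ = 2.274n²π²/3² - 1.2.
First three modes:
  n=1: λ₁ = 2.274π²/3² - 1.2 ≈ 1.294
  n=2: λ₂ = 9.096π²/3² - 1.2 ≈ 8.775
  n=3: λ₃ = 20.466π²/3² - 1.2 ≈ 21.243
Since 2.274π²/3² ≈ 2.494 > 1.2, all λₙ > 0.
The n=1 mode decays slowest → dominates as t → ∞.
Asymptotic: v ~ c₁ sin(πx/3) e^{-λ₁t} with decay rate λ₁ ≈ 1.294.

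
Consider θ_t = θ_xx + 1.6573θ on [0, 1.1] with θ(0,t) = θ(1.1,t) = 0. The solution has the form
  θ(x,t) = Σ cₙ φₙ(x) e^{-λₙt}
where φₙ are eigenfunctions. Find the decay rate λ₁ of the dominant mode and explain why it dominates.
Eigenvalues: λₙ = n²π²/1.1² - 1.6573.
First three modes:
  n=1: λ₁ = π²/1.1² - 1.6573 ≈ 6.499
  n=2: λ₂ = 4π²/1.1² - 1.6573 ≈ 30.969
  n=3: λ₃ = 9π²/1.1² - 1.6573 ≈ 71.753
Since π²/1.1² ≈ 8.157 > 1.6573, all λₙ > 0.
The n=1 mode decays slowest → dominates as t → ∞.
Asymptotic: θ ~ c₁ sin(πx/1.1) e^{-λ₁t} with decay rate λ₁ ≈ 6.499.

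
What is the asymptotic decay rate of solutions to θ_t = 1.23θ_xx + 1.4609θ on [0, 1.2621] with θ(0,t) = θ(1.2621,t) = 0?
Eigenvalues: λₙ = 1.23n²π²/1.2621² - 1.4609.
First three modes:
  n=1: λ₁ = 1.23π²/1.2621² - 1.4609 ≈ 6.16
  n=2: λ₂ = 4.92π²/1.2621² - 1.4609 ≈ 29.023
  n=3: λ₃ = 11.07π²/1.2621² - 1.4609 ≈ 67.129
Since 1.23π²/1.2621² ≈ 7.621 > 1.4609, all λₙ > 0.
The n=1 mode decays slowest → dominates as t → ∞.
Asymptotic: θ ~ c₁ sin(πx/1.2621) e^{-λ₁t} with decay rate λ₁ ≈ 6.16.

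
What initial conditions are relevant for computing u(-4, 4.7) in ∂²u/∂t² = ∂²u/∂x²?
Domain of dependence: [-8.7, 0.7]. Signals travel at speed 1, so data within |x - -4| ≤ 1·4.7 = 4.7 can reach the point.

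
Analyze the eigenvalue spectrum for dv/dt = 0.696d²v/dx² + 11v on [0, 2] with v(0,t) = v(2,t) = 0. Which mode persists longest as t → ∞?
Eigenvalues: λₙ = 0.696n²π²/2² - 11.
First three modes:
  n=1: λ₁ = 0.696π²/2² - 11 ≈ -9.283
  n=2: λ₂ = 2.784π²/2² - 11 ≈ -4.131
  n=3: λ₃ = 6.264π²/2² - 11 ≈ 4.456
Since 0.696π²/2² ≈ 1.717 < 11, λ₁ < 0.
The n=1 mode grows fastest (−λₙ is largest for n=1) → dominates.
Asymptotic: v ~ c₁ sin(πx/2) e^{9.283t} (exponential growth at rate −λ₁ ≈ 9.283).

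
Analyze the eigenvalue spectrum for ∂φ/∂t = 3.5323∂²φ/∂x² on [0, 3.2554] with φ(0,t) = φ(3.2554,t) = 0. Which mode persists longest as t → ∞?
Eigenvalues: λₙ = 3.5323n²π²/3.2554².
First three modes:
  n=1: λ₁ = 3.5323π²/3.2554² ≈ 3.29
  n=2: λ₂ = 14.1292π²/3.2554² ≈ 13.159 (4× faster decay)
  n=3: λ₃ = 31.7907π²/3.2554² ≈ 29.607 (9× faster decay)
As t → ∞, higher modes decay exponentially faster. The n=1 mode dominates: φ ~ c₁ sin(πx/3.2554) e^{-λ₁t}.
Decay rate: λ₁ = 3.5323π²/3.2554² ≈ 3.29.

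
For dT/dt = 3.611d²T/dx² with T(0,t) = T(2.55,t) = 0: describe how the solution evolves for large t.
T → 0. Heat diffuses out through both boundaries.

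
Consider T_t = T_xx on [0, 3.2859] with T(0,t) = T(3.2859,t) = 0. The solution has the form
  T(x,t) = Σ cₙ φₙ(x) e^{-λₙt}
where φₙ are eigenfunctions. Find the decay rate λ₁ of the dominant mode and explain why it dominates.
Eigenvalues: λₙ = n²π²/3.2859².
First three modes:
  n=1: λ₁ = π²/3.2859² ≈ 0.914
  n=2: λ₂ = 4π²/3.2859² ≈ 3.656 (4× faster decay)
  n=3: λ₃ = 9π²/3.2859² ≈ 8.227 (9× faster decay)
As t → ∞, higher modes decay exponentially faster. The n=1 mode dominates: T ~ c₁ sin(πx/3.2859) e^{-λ₁t}.
Decay rate: λ₁ = π²/3.2859² ≈ 0.914.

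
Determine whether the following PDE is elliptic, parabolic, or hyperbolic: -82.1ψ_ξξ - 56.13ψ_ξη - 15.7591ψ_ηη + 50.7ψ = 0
Coefficients: A = -82.1, B = -56.13, C = -15.7591. B² - 4AC = -2024.71154, which is negative, so the equation is elliptic.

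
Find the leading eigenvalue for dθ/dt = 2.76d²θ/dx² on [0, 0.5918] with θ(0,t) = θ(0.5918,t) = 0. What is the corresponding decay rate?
Eigenvalues: λₙ = 2.76n²π²/0.5918².
First three modes:
  n=1: λ₁ = 2.76π²/0.5918² ≈ 77.778
  n=2: λ₂ = 11.04π²/0.5918² ≈ 311.114 (4× faster decay)
  n=3: λ₃ = 24.84π²/0.5918² ≈ 700.005 (9× faster decay)
As t → ∞, higher modes decay exponentially faster. The n=1 mode dominates: θ ~ c₁ sin(πx/0.5918) e^{-λ₁t}.
Decay rate: λ₁ = 2.76π²/0.5918² ≈ 77.778.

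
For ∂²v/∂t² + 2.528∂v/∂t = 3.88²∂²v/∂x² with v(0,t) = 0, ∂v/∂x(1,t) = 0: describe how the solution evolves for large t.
v → 0. Damping (γ=2.528) dissipates energy; oscillations decay exponentially.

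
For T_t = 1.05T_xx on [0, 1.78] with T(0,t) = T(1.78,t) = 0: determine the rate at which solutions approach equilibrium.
Eigenvalues: λₙ = 1.05n²π²/1.78².
First three modes:
  n=1: λ₁ = 1.05π²/1.78² ≈ 3.271
  n=2: λ₂ = 4.2π²/1.78² ≈ 13.083 (4× faster decay)
  n=3: λ₃ = 9.45π²/1.78² ≈ 29.437 (9× faster decay)
As t → ∞, higher modes decay exponentially faster. The n=1 mode dominates: T ~ c₁ sin(πx/1.78) e^{-λ₁t}.
Decay rate: λ₁ = 1.05π²/1.78² ≈ 3.271.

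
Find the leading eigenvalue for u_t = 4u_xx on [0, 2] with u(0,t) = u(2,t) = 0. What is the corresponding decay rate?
Eigenvalues: λₙ = 4n²π²/2².
First three modes:
  n=1: λ₁ = 4π²/2² ≈ 9.87
  n=2: λ₂ = 16π²/2² ≈ 39.478 (4× faster decay)
  n=3: λ₃ = 36π²/2² ≈ 88.826 (9× faster decay)
As t → ∞, higher modes decay exponentially faster. The n=1 mode dominates: u ~ c₁ sin(πx/2) e^{-λ₁t}.
Decay rate: λ₁ = 4π²/2² ≈ 9.87.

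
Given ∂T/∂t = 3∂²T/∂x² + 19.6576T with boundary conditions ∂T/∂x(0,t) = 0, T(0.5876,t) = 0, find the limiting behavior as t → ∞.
T → 0. Diffusion dominates reaction (r=19.6576 < κπ²/(4L²)≈21.44); solution decays.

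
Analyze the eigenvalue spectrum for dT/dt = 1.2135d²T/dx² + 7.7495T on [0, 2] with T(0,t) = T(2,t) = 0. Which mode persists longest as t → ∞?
Eigenvalues: λₙ = 1.2135n²π²/2² - 7.7495.
First three modes:
  n=1: λ₁ = 1.2135π²/2² - 7.7495 ≈ -4.755
  n=2: λ₂ = 4.854π²/2² - 7.7495 ≈ 4.227
  n=3: λ₃ = 10.9215π²/2² - 7.7495 ≈ 19.198
Since 1.2135π²/2² ≈ 2.994 < 7.7495, λ₁ < 0.
The n=1 mode grows fastest (−λₙ is largest for n=1) → dominates.
Asymptotic: T ~ c₁ sin(πx/2) e^{4.755t} (exponential growth at rate −λ₁ ≈ 4.755).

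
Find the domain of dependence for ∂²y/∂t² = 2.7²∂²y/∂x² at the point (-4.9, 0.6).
Domain of dependence: [-6.52, -3.28]. Signals travel at speed 2.7, so data within |x - -4.9| ≤ 2.7·0.6 = 1.62 can reach the point.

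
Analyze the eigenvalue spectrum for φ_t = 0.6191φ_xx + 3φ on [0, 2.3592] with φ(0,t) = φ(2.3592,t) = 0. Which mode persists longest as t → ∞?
Eigenvalues: λₙ = 0.6191n²π²/2.3592² - 3.
First three modes:
  n=1: λ₁ = 0.6191π²/2.3592² - 3 ≈ -1.902
  n=2: λ₂ = 2.4764π²/2.3592² - 3 ≈ 1.391
  n=3: λ₃ = 5.5719π²/2.3592² - 3 ≈ 6.88
Since 0.6191π²/2.3592² ≈ 1.098 < 3, λ₁ < 0.
The n=1 mode grows fastest (−λₙ is largest for n=1) → dominates.
Asymptotic: φ ~ c₁ sin(πx/2.3592) e^{1.902t} (exponential growth at rate −λ₁ ≈ 1.902).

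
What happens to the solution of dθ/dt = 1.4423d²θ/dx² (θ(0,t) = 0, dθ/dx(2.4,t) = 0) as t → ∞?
θ → 0. Heat escapes through the Dirichlet boundary.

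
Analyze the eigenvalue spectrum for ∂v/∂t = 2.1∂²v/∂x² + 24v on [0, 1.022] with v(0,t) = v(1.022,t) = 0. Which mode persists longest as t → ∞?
Eigenvalues: λₙ = 2.1n²π²/1.022² - 24.
First three modes:
  n=1: λ₁ = 2.1π²/1.022² - 24 ≈ -4.157
  n=2: λ₂ = 8.4π²/1.022² - 24 ≈ 55.374
  n=3: λ₃ = 18.9π²/1.022² - 24 ≈ 154.591
Since 2.1π²/1.022² ≈ 19.843 < 24, λ₁ < 0.
The n=1 mode grows fastest (−λₙ is largest for n=1) → dominates.
Asymptotic: v ~ c₁ sin(πx/1.022) e^{4.157t} (exponential growth at rate −λ₁ ≈ 4.157).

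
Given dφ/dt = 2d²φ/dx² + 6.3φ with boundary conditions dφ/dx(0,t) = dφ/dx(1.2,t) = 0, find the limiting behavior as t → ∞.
φ grows unboundedly. With Neumann BCs the constant mode has diffusion eigenvalue 0, so any r > 0 makes it grow like e^(6.3t); solution grows exponentially.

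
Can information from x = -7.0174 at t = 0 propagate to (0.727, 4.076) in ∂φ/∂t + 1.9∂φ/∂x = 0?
Yes. The characteristic through (0.727, 4.076) passes through x = -7.0174.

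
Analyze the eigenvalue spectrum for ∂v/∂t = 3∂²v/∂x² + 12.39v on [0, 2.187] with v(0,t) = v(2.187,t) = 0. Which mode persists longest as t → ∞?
Eigenvalues: λₙ = 3n²π²/2.187² - 12.39.
First three modes:
  n=1: λ₁ = 3π²/2.187² - 12.39 ≈ -6.2
  n=2: λ₂ = 12π²/2.187² - 12.39 ≈ 12.372
  n=3: λ₃ = 27π²/2.187² - 12.39 ≈ 43.324
Since 3π²/2.187² ≈ 6.19 < 12.39, λ₁ < 0.
The n=1 mode grows fastest (−λₙ is largest for n=1) → dominates.
Asymptotic: v ~ c₁ sin(πx/2.187) e^{6.2t} (exponential growth at rate −λ₁ ≈ 6.2).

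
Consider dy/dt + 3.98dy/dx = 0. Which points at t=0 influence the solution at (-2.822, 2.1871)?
A single point: x = -11.526658. The characteristic through (-2.822, 2.1871) is x - 3.98t = const, so x = -2.822 - 3.98·2.1871 = -11.526658.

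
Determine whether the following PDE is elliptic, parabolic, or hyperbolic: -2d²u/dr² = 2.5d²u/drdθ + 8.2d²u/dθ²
Rewriting in standard form: -2d²u/dr² - 2.5d²u/drdθ - 8.2d²u/dθ² = 0. Coefficients: A = -2, B = -2.5, C = -8.2. B² - 4AC = -59.35, which is negative, so the equation is elliptic.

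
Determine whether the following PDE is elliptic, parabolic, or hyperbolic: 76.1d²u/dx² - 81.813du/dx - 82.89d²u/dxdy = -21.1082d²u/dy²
Rewriting in standard form: 76.1d²u/dx² - 82.89d²u/dxdy + 21.1082d²u/dy² - 81.813du/dx = 0. Coefficients: A = 76.1, B = -82.89, C = 21.1082. B² - 4AC = 445.41602, which is positive, so the equation is hyperbolic.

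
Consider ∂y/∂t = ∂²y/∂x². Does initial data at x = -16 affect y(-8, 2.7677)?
Yes, for any finite x. The heat equation has infinite propagation speed, so all initial data affects all points at any t > 0.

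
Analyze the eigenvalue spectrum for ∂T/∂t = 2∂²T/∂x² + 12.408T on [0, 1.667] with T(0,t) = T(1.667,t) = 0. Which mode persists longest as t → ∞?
Eigenvalues: λₙ = 2n²π²/1.667² - 12.408.
First three modes:
  n=1: λ₁ = 2π²/1.667² - 12.408 ≈ -5.305
  n=2: λ₂ = 8π²/1.667² - 12.408 ≈ 16.005
  n=3: λ₃ = 18π²/1.667² - 12.408 ≈ 51.521
Since 2π²/1.667² ≈ 7.103 < 12.408, λ₁ < 0.
The n=1 mode grows fastest (−λₙ is largest for n=1) → dominates.
Asymptotic: T ~ c₁ sin(πx/1.667) e^{5.305t} (exponential growth at rate −λ₁ ≈ 5.305).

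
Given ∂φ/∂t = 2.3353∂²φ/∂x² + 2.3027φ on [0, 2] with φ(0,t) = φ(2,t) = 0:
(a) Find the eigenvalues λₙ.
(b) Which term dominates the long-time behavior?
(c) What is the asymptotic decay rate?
Eigenvalues: λₙ = 2.3353n²π²/2² - 2.3027.
First three modes:
  n=1: λ₁ = 2.3353π²/2² - 2.3027 ≈ 3.459
  n=2: λ₂ = 9.3412π²/2² - 2.3027 ≈ 20.746
  n=3: λ₃ = 21.0177π²/2² - 2.3027 ≈ 49.556
Since 2.3353π²/2² ≈ 5.762 > 2.3027, all λₙ > 0.
The n=1 mode decays slowest → dominates as t → ∞.
Asymptotic: φ ~ c₁ sin(πx/2) e^{-λ₁t} with decay rate λ₁ ≈ 3.459.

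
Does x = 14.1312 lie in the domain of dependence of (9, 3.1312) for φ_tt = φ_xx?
No. The domain of dependence is [5.8688, 12.1312], and 14.1312 is outside this interval.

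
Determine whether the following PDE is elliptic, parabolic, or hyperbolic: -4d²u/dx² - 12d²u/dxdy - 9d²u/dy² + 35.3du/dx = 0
Coefficients: A = -4, B = -12, C = -9. B² - 4AC = 0, which is zero, so the equation is parabolic.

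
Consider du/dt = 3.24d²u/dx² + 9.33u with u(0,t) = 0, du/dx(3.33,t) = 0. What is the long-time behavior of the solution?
As t → ∞, u grows unboundedly. Reaction dominates diffusion (r=9.33 > κπ²/(4L²)≈0.72); solution grows exponentially.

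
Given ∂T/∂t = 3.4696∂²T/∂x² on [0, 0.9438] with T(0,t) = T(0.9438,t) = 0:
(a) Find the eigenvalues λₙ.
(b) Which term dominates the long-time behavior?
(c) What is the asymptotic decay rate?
Eigenvalues: λₙ = 3.4696n²π²/0.9438².
First three modes:
  n=1: λ₁ = 3.4696π²/0.9438² ≈ 38.443
  n=2: λ₂ = 13.8784π²/0.9438² ≈ 153.773 (4× faster decay)
  n=3: λ₃ = 31.2264π²/0.9438² ≈ 345.989 (9× faster decay)
As t → ∞, higher modes decay exponentially faster. The n=1 mode dominates: T ~ c₁ sin(πx/0.9438) e^{-λ₁t}.
Decay rate: λ₁ = 3.4696π²/0.9438² ≈ 38.443.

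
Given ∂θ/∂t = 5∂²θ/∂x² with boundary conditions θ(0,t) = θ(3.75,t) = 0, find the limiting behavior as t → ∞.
θ → 0. Heat diffuses out through both boundaries.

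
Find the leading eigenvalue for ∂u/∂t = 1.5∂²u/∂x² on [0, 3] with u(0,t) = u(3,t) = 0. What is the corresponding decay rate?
Eigenvalues: λₙ = 1.5n²π²/3².
First three modes:
  n=1: λ₁ = 1.5π²/3² ≈ 1.645
  n=2: λ₂ = 6π²/3² ≈ 6.58 (4× faster decay)
  n=3: λ₃ = 13.5π²/3² ≈ 14.804 (9× faster decay)
As t → ∞, higher modes decay exponentially faster. The n=1 mode dominates: u ~ c₁ sin(πx/3) e^{-λ₁t}.
Decay rate: λ₁ = 1.5π²/3² ≈ 1.645.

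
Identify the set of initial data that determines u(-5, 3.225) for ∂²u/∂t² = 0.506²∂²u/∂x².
Domain of dependence: [-6.63185, -3.36815]. Signals travel at speed 0.506, so data within |x - -5| ≤ 0.506·3.225 = 1.63185 can reach the point.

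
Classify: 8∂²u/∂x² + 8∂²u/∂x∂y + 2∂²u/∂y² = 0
Parabolic (discriminant = 0).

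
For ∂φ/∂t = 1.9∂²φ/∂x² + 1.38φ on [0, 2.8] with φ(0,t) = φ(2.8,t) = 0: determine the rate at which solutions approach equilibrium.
Eigenvalues: λₙ = 1.9n²π²/2.8² - 1.38.
First three modes:
  n=1: λ₁ = 1.9π²/2.8² - 1.38 ≈ 1.012
  n=2: λ₂ = 7.6π²/2.8² - 1.38 ≈ 8.187
  n=3: λ₃ = 17.1π²/2.8² - 1.38 ≈ 20.147
Since 1.9π²/2.8² ≈ 2.392 > 1.38, all λₙ > 0.
The n=1 mode decays slowest → dominates as t → ∞.
Asymptotic: φ ~ c₁ sin(πx/2.8) e^{-λ₁t} with decay rate λ₁ ≈ 1.012.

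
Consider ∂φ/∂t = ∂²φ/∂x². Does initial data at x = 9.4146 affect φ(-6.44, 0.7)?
Yes, for any finite x. The heat equation has infinite propagation speed, so all initial data affects all points at any t > 0.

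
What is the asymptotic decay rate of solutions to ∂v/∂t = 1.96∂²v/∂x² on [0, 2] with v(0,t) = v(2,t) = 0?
Eigenvalues: λₙ = 1.96n²π²/2².
First three modes:
  n=1: λ₁ = 1.96π²/2² ≈ 4.836
  n=2: λ₂ = 7.84π²/2² ≈ 19.344 (4× faster decay)
  n=3: λ₃ = 17.64π²/2² ≈ 43.525 (9× faster decay)
As t → ∞, higher modes decay exponentially faster. The n=1 mode dominates: v ~ c₁ sin(πx/2) e^{-λ₁t}.
Decay rate: λ₁ = 1.96π²/2² ≈ 4.836.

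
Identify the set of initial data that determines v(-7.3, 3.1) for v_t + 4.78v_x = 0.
A single point: x = -22.118. The characteristic through (-7.3, 3.1) is x - 4.78t = const, so x = -7.3 - 4.78·3.1 = -22.118.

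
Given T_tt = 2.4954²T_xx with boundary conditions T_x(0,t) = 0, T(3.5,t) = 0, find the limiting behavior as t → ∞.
T oscillates (no decay). Energy is conserved; the solution oscillates indefinitely as standing waves.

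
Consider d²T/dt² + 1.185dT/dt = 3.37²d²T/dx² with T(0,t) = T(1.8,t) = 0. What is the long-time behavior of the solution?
As t → ∞, T → 0. Damping (γ=1.185) dissipates energy; oscillations decay exponentially.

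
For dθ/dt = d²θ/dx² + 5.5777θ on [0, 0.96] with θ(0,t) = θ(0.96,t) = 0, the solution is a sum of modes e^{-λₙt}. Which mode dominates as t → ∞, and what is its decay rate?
Eigenvalues: λₙ = n²π²/0.96² - 5.5777.
First three modes:
  n=1: λ₁ = π²/0.96² - 5.5777 ≈ 5.132
  n=2: λ₂ = 4π²/0.96² - 5.5777 ≈ 37.259
  n=3: λ₃ = 9π²/0.96² - 5.5777 ≈ 90.805
Since π²/0.96² ≈ 10.709 > 5.5777, all λₙ > 0.
The n=1 mode decays slowest → dominates as t → ∞.
Asymptotic: θ ~ c₁ sin(πx/0.96) e^{-λ₁t} with decay rate λ₁ ≈ 5.132.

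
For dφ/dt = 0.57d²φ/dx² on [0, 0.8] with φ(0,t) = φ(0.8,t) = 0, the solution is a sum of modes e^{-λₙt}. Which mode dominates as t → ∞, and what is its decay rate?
Eigenvalues: λₙ = 0.57n²π²/0.8².
First three modes:
  n=1: λ₁ = 0.57π²/0.8² ≈ 8.79
  n=2: λ₂ = 2.28π²/0.8² ≈ 35.16 (4× faster decay)
  n=3: λ₃ = 5.13π²/0.8² ≈ 79.111 (9× faster decay)
As t → ∞, higher modes decay exponentially faster. The n=1 mode dominates: φ ~ c₁ sin(πx/0.8) e^{-λ₁t}.
Decay rate: λ₁ = 0.57π²/0.8² ≈ 8.79.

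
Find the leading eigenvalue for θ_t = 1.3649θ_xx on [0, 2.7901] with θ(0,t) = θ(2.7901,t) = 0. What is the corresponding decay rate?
Eigenvalues: λₙ = 1.3649n²π²/2.7901².
First three modes:
  n=1: λ₁ = 1.3649π²/2.7901² ≈ 1.73
  n=2: λ₂ = 5.4596π²/2.7901² ≈ 6.922 (4× faster decay)
  n=3: λ₃ = 12.2841π²/2.7901² ≈ 15.574 (9× faster decay)
As t → ∞, higher modes decay exponentially faster. The n=1 mode dominates: θ ~ c₁ sin(πx/2.7901) e^{-λ₁t}.
Decay rate: λ₁ = 1.3649π²/2.7901² ≈ 1.73.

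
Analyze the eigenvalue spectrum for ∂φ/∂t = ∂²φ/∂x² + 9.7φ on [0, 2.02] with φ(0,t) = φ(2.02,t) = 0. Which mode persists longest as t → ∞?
Eigenvalues: λₙ = n²π²/2.02² - 9.7.
First three modes:
  n=1: λ₁ = π²/2.02² - 9.7 ≈ -7.281
  n=2: λ₂ = 4π²/2.02² - 9.7 ≈ -0.025
  n=3: λ₃ = 9π²/2.02² - 9.7 ≈ 12.069
Since π²/2.02² ≈ 2.419 < 9.7, λ₁ < 0.
The n=1 mode grows fastest (−λₙ is largest for n=1) → dominates.
Asymptotic: φ ~ c₁ sin(πx/2.02) e^{7.281t} (exponential growth at rate −λ₁ ≈ 7.281).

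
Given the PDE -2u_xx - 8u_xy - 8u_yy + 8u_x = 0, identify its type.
The second-order coefficients are A = -2, B = -8, C = -8. Since B² - 4AC = 0 = 0, this is a parabolic PDE.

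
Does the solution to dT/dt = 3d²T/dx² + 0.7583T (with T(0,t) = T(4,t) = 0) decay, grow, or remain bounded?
T → 0. Diffusion dominates reaction (r=0.7583 < κπ²/L²≈1.85); solution decays.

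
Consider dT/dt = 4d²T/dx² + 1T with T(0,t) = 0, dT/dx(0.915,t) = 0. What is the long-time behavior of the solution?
As t → ∞, T → 0. Diffusion dominates reaction (r=1 < κπ²/(4L²)≈11.79); solution decays.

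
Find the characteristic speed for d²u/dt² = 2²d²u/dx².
Speed = 2. Information travels along characteristics x = x₀ ± 2t.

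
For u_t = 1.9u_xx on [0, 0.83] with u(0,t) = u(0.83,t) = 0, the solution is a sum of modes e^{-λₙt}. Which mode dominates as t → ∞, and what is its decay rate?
Eigenvalues: λₙ = 1.9n²π²/0.83².
First three modes:
  n=1: λ₁ = 1.9π²/0.83² ≈ 27.221
  n=2: λ₂ = 7.6π²/0.83² ≈ 108.882 (4× faster decay)
  n=3: λ₃ = 17.1π²/0.83² ≈ 244.985 (9× faster decay)
As t → ∞, higher modes decay exponentially faster. The n=1 mode dominates: u ~ c₁ sin(πx/0.83) e^{-λ₁t}.
Decay rate: λ₁ = 1.9π²/0.83² ≈ 27.221.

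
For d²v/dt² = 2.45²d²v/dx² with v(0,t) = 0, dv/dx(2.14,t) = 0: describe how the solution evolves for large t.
v oscillates (no decay). Energy is conserved; the solution oscillates indefinitely as standing waves.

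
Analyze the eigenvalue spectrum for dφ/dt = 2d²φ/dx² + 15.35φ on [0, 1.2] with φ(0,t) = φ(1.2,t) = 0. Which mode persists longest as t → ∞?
Eigenvalues: λₙ = 2n²π²/1.2² - 15.35.
First three modes:
  n=1: λ₁ = 2π²/1.2² - 15.35 ≈ -1.642
  n=2: λ₂ = 8π²/1.2² - 15.35 ≈ 39.481
  n=3: λ₃ = 18π²/1.2² - 15.35 ≈ 108.02
Since 2π²/1.2² ≈ 13.708 < 15.35, λ₁ < 0.
The n=1 mode grows fastest (−λₙ is largest for n=1) → dominates.
Asymptotic: φ ~ c₁ sin(πx/1.2) e^{1.642t} (exponential growth at rate −λ₁ ≈ 1.642).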